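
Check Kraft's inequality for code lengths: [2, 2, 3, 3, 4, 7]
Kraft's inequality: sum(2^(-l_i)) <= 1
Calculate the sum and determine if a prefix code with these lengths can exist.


Sum = 2^(-2) + 2^(-2) + 2^(-3) + 2^(-3) + 2^(-4) + 2^(-7)
    = 0.25 + 0.25 + 0.125 + 0.125 + 0.0625 + 0.0078125
    = 105/128 = 0.8203125
Since 0.8203125 <= 1, Kraft's inequality IS satisfied.
A prefix code with these lengths CAN exist.

Kraft sum = 0.8203125. Satisfied.


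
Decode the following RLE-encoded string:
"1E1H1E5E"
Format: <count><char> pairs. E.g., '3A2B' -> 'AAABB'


Expanding each <count><char> pair:
  1E -> 'E'
  1H -> 'H'
  1E -> 'E'
  5E -> 'EEEEE'

Decoded = EHEEEEEE


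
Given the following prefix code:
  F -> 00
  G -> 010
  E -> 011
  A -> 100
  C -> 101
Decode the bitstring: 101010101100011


Decoding step by step:
Bits 101 -> C
Bits 010 -> G
Bits 101 -> C
Bits 100 -> A
Bits 011 -> E


Decoded message: CGCAE


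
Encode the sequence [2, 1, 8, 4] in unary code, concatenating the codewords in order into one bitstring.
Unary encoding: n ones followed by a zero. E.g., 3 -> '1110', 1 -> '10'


Encode each number as n ones followed by a terminating 0:
  2 -> 110 (3 bits)
  1 -> 10 (2 bits)
  8 -> 111111110 (9 bits)
  4 -> 11110 (5 bits)
Total length = 3 + 2 + 9 + 5 = 19 bits.

Unary([2, 1, 8, 4]) = 1101011111111011110 (19 bits)


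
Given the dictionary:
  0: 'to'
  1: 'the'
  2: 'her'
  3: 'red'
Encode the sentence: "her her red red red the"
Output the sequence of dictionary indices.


Look up each word in the dictionary:
  'her' -> 2
  'her' -> 2
  'red' -> 3
  'red' -> 3
  'red' -> 3
  'the' -> 1

Encoded: [2, 2, 3, 3, 3, 1]


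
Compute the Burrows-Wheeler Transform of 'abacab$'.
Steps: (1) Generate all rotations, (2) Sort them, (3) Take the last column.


Rotations (sorted):
  0: $abacab -> last char: b
  1: ab$abac -> last char: c
  2: abacab$ -> last char: $
  3: acab$ab -> last char: b
  4: b$abaca -> last char: a
  5: bacab$a -> last char: a
  6: cab$aba -> last char: a


BWT = bc$baaa


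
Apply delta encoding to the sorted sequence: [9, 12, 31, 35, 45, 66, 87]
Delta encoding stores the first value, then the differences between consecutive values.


First value: 9
Deltas:
  12 - 9 = 3
  31 - 12 = 19
  35 - 31 = 4
  45 - 35 = 10
  66 - 45 = 21
  87 - 66 = 21


Delta encoded: [9, 3, 19, 4, 10, 21, 21]


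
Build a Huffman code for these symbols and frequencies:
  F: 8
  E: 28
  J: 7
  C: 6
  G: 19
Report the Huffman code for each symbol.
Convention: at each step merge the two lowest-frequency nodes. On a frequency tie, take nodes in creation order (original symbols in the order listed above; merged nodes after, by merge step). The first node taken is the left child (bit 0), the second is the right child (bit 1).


Huffman tree construction:
Step 1: Merge C(6) + J(7) = 13
Step 2: Merge F(8) + (C+J)(13) = 21
Step 3: Merge G(19) + (F+(C+J))(21) = 40
Step 4: Merge E(28) + (G+(F+(C+J)))(40) = 68
Read each symbol's code off the tree from the root (left child = 0, right child = 1).

Codes:
  F: 110 (length 3)
  E: 0 (length 1)
  J: 1111 (length 4)
  C: 1110 (length 4)
  G: 10 (length 2)
Average code length: 142/68 = 2.0882 bits/symbol


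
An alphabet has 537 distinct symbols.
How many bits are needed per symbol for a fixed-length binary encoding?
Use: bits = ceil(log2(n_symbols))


log2(537) = 9.0688
Bracket: 2^9 = 512 < 537 <= 2^10 = 1024
So ceil(log2(537)) = 10

bits = ceil(log2(537)) = ceil(9.0688) = 10 bits


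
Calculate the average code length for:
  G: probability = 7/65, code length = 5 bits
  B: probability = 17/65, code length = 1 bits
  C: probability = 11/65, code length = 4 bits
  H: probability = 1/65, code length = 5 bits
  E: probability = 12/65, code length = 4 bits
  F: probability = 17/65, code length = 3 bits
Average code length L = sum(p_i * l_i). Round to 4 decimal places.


Weighted contributions p_i * l_i:
  G: (7/65) * 5 = 35/65
  B: (17/65) * 1 = 17/65
  C: (11/65) * 4 = 44/65
  H: (1/65) * 5 = 5/65
  E: (12/65) * 4 = 48/65
  F: (17/65) * 3 = 51/65
Sum = (35 + 17 + 44 + 5 + 48 + 51)/65 = 200/65

L = 200/65 = 3.0769 bits/symbol


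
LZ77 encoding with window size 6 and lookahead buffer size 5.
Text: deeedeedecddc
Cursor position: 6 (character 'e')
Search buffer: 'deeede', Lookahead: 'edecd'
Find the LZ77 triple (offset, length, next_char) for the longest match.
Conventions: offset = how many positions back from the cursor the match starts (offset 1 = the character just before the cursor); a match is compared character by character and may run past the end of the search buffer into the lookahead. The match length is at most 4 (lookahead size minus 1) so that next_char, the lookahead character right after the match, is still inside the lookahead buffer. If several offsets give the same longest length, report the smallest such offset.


Try each offset into the search buffer:
  offset=1 (pos 5, char 'e'): match length 1
  offset=2 (pos 4, char 'd'): match length 0
  offset=3 (pos 3, char 'e'): match length 3
  offset=4 (pos 2, char 'e'): match length 1
  offset=5 (pos 1, char 'e'): match length 1
  offset=6 (pos 0, char 'd'): match length 0
Longest match has length 3 at offset 3.
next_char = character at position 6 + 3 = 9 -> 'c'

Best match: offset=3, length=3 (matching 'ede' starting at position 3)
LZ77 triple: (3, 3, 'c')


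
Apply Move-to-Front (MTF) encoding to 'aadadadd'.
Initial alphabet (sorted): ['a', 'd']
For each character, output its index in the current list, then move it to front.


MTF encoding:
'a': index 0 in ['a', 'd'] -> ['a', 'd']
'a': index 0 in ['a', 'd'] -> ['a', 'd']
'd': index 1 in ['a', 'd'] -> ['d', 'a']
'a': index 1 in ['d', 'a'] -> ['a', 'd']
'd': index 1 in ['a', 'd'] -> ['d', 'a']
'a': index 1 in ['d', 'a'] -> ['a', 'd']
'd': index 1 in ['a', 'd'] -> ['d', 'a']
'd': index 0 in ['d', 'a'] -> ['d', 'a']


Output: [0, 0, 1, 1, 1, 1, 1, 0]


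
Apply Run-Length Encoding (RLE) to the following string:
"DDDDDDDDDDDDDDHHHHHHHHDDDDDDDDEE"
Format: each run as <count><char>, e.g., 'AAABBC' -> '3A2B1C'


Scanning runs left to right:
  i=0: run of 'D' x 14 -> '14D'
  i=14: run of 'H' x 8 -> '8H'
  i=22: run of 'D' x 8 -> '8D'
  i=30: run of 'E' x 2 -> '2E'

RLE = 14D8H8D2E


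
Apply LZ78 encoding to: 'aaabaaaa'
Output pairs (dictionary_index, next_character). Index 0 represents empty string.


LZ78 encoding steps:
Dictionary: {0: ''}
Step 1: w='' (idx 0), next='a' -> output (0, 'a'), add 'a' as idx 1
Step 2: w='a' (idx 1), next='a' -> output (1, 'a'), add 'aa' as idx 2
Step 3: w='' (idx 0), next='b' -> output (0, 'b'), add 'b' as idx 3
Step 4: w='aa' (idx 2), next='a' -> output (2, 'a'), add 'aaa' as idx 4
Step 5: w='a' (idx 1), end of input -> output (1, '')


Encoded: [(0, 'a'), (1, 'a'), (0, 'b'), (2, 'a'), (1, '')]


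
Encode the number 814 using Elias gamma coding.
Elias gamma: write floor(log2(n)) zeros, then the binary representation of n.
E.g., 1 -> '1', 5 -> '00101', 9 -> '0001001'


num_bits = floor(log2(814)) + 1 = 10
leading_zeros = num_bits - 1 = 9
binary(814) = 1100101110

Elias gamma(814) = '000000000' + '1100101110' = 0000000001100101110 (19 bits)


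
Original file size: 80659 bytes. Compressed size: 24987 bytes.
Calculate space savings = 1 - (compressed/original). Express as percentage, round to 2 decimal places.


ratio = compressed/original = 24987/80659 = 0.309786
savings = 1 - ratio = 1 - 0.309786 = 0.690214
as a percentage: 0.690214 * 100 = 69.02%

Space savings = 1 - 24987/80659 = 69.02%


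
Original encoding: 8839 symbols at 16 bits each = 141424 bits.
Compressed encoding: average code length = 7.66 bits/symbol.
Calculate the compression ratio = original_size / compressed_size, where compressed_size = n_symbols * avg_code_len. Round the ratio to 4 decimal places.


original_size = n_symbols * orig_bits = 8839 * 16 = 141424 bits
compressed_size = n_symbols * avg_code_len = 8839 * 7.66 = 67706.74 bits
ratio = original_size / compressed_size = 141424 / 67706.74 = 2.0888

Compression ratio = 2.0888


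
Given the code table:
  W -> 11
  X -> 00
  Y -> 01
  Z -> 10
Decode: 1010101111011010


Decoding:
10 -> Z
10 -> Z
10 -> Z
11 -> W
11 -> W
01 -> Y
10 -> Z
10 -> Z


Result: ZZZWWYZZ


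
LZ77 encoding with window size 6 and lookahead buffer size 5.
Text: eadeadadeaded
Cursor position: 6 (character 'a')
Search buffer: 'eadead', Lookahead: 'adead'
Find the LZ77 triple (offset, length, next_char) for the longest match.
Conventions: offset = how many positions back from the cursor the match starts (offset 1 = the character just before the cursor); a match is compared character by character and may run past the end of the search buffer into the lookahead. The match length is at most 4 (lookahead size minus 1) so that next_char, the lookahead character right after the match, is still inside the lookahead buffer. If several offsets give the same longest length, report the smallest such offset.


Try each offset into the search buffer:
  offset=1 (pos 5, char 'd'): match length 0
  offset=2 (pos 4, char 'a'): match length 2
  offset=3 (pos 3, char 'e'): match length 0
  offset=4 (pos 2, char 'd'): match length 0
  offset=5 (pos 1, char 'a'): match length 4
  offset=6 (pos 0, char 'e'): match length 0
Longest match has length 4 at offset 5.
next_char = character at position 6 + 4 = 10 -> 'd'

Best match: offset=5, length=4 (matching 'adea' starting at position 1)
LZ77 triple: (5, 4, 'd')


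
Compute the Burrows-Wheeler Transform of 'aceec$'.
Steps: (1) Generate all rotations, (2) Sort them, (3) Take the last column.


Rotations (sorted):
  0: $aceec -> last char: c
  1: aceec$ -> last char: $
  2: c$acee -> last char: e
  3: ceec$a -> last char: a
  4: ec$ace -> last char: e
  5: eec$ac -> last char: c


BWT = c$eaec


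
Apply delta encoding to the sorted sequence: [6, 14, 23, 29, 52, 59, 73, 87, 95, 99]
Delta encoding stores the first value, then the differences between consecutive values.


First value: 6
Deltas:
  14 - 6 = 8
  23 - 14 = 9
  29 - 23 = 6
  52 - 29 = 23
  59 - 52 = 7
  73 - 59 = 14
  87 - 73 = 14
  95 - 87 = 8
  99 - 95 = 4


Delta encoded: [6, 8, 9, 6, 23, 7, 14, 14, 8, 4]


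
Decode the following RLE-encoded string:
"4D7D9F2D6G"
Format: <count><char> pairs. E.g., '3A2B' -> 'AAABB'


Expanding each <count><char> pair:
  4D -> 'DDDD'
  7D -> 'DDDDDDD'
  9F -> 'FFFFFFFFF'
  2D -> 'DD'
  6G -> 'GGGGGG'

Decoded = DDDDDDDDDDDFFFFFFFFFDDGGGGGG


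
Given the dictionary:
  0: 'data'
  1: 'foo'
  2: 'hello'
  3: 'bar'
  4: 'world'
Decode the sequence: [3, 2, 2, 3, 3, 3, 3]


Look up each index in the dictionary:
  3 -> 'bar'
  2 -> 'hello'
  2 -> 'hello'
  3 -> 'bar'
  3 -> 'bar'
  3 -> 'bar'
  3 -> 'bar'

Decoded: "bar hello hello bar bar bar bar"


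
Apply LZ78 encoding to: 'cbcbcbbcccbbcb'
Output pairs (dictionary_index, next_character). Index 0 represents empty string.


LZ78 encoding steps:
Dictionary: {0: ''}
Step 1: w='' (idx 0), next='c' -> output (0, 'c'), add 'c' as idx 1
Step 2: w='' (idx 0), next='b' -> output (0, 'b'), add 'b' as idx 2
Step 3: w='c' (idx 1), next='b' -> output (1, 'b'), add 'cb' as idx 3
Step 4: w='cb' (idx 3), next='b' -> output (3, 'b'), add 'cbb' as idx 4
Step 5: w='c' (idx 1), next='c' -> output (1, 'c'), add 'cc' as idx 5
Step 6: w='cbb' (idx 4), next='c' -> output (4, 'c'), add 'cbbc' as idx 6
Step 7: w='b' (idx 2), end of input -> output (2, '')


Encoded: [(0, 'c'), (0, 'b'), (1, 'b'), (3, 'b'), (1, 'c'), (4, 'c'), (2, '')]


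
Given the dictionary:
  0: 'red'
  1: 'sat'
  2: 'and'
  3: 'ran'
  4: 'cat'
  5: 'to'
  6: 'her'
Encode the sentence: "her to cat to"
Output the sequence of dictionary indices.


Look up each word in the dictionary:
  'her' -> 6
  'to' -> 5
  'cat' -> 4
  'to' -> 5

Encoded: [6, 5, 4, 5]


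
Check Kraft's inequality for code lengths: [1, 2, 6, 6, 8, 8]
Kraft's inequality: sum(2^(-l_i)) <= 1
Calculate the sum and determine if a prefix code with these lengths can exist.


Sum = 2^(-1) + 2^(-2) + 2^(-6) + 2^(-6) + 2^(-8) + 2^(-8)
    = 0.5 + 0.25 + 0.015625 + 0.015625 + 0.00390625 + 0.00390625
    = 202/256 = 0.7890625
Since 0.7890625 <= 1, Kraft's inequality IS satisfied.
A prefix code with these lengths CAN exist.

Kraft sum = 0.7890625. Satisfied.


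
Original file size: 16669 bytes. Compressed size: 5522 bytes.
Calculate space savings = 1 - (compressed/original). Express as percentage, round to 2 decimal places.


ratio = compressed/original = 5522/16669 = 0.331274
savings = 1 - ratio = 1 - 0.331274 = 0.668726
as a percentage: 0.668726 * 100 = 66.87%

Space savings = 1 - 5522/16669 = 66.87%


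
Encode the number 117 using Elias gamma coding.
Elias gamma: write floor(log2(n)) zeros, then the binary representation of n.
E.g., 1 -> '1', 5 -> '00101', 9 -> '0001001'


num_bits = floor(log2(117)) + 1 = 7
leading_zeros = num_bits - 1 = 6
binary(117) = 1110101

Elias gamma(117) = '000000' + '1110101' = 0000001110101 (13 bits)


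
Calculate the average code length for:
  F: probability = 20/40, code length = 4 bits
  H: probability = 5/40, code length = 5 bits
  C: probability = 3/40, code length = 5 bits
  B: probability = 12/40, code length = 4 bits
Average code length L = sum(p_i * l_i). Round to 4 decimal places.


Weighted contributions p_i * l_i:
  F: (20/40) * 4 = 80/40
  H: (5/40) * 5 = 25/40
  C: (3/40) * 5 = 15/40
  B: (12/40) * 4 = 48/40
Sum = (80 + 25 + 15 + 48)/40 = 168/40

L = 168/40 = 4.2000 bits/symbol


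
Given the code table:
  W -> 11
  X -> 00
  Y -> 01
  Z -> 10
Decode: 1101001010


Decoding:
11 -> W
01 -> Y
00 -> X
10 -> Z
10 -> Z


Result: WYXZZ


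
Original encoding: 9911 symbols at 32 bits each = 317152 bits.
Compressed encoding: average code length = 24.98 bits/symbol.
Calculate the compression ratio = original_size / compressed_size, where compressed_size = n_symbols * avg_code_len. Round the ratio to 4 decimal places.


original_size = n_symbols * orig_bits = 9911 * 32 = 317152 bits
compressed_size = n_symbols * avg_code_len = 9911 * 24.98 = 247576.78 bits
ratio = original_size / compressed_size = 317152 / 247576.78 = 1.281

Compression ratio = 1.281


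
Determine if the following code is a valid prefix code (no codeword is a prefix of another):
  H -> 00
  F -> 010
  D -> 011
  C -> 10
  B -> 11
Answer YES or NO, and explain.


Checking each pair (does one codeword prefix another?):
  H='00' vs F='010': no prefix
  H='00' vs D='011': no prefix
  H='00' vs C='10': no prefix
  H='00' vs B='11': no prefix
  F='010' vs H='00': no prefix
  F='010' vs D='011': no prefix
  F='010' vs C='10': no prefix
  F='010' vs B='11': no prefix
  D='011' vs H='00': no prefix
  D='011' vs F='010': no prefix
  D='011' vs C='10': no prefix
  D='011' vs B='11': no prefix
  C='10' vs H='00': no prefix
  C='10' vs F='010': no prefix
  C='10' vs D='011': no prefix
  C='10' vs B='11': no prefix
  B='11' vs H='00': no prefix
  B='11' vs F='010': no prefix
  B='11' vs D='011': no prefix
  B='11' vs C='10': no prefix
No violation found over all pairs.

YES -- this is a valid prefix code. No codeword is a prefix of any other codeword.


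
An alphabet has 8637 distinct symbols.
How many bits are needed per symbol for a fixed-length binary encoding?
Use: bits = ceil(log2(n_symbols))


log2(8637) = 13.0763
Bracket: 2^13 = 8192 < 8637 <= 2^14 = 16384
So ceil(log2(8637)) = 14

bits = ceil(log2(8637)) = ceil(13.0763) = 14 bits


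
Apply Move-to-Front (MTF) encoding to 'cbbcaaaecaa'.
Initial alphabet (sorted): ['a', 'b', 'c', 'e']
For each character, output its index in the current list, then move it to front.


MTF encoding:
'c': index 2 in ['a', 'b', 'c', 'e'] -> ['c', 'a', 'b', 'e']
'b': index 2 in ['c', 'a', 'b', 'e'] -> ['b', 'c', 'a', 'e']
'b': index 0 in ['b', 'c', 'a', 'e'] -> ['b', 'c', 'a', 'e']
'c': index 1 in ['b', 'c', 'a', 'e'] -> ['c', 'b', 'a', 'e']
'a': index 2 in ['c', 'b', 'a', 'e'] -> ['a', 'c', 'b', 'e']
'a': index 0 in ['a', 'c', 'b', 'e'] -> ['a', 'c', 'b', 'e']
'a': index 0 in ['a', 'c', 'b', 'e'] -> ['a', 'c', 'b', 'e']
'e': index 3 in ['a', 'c', 'b', 'e'] -> ['e', 'a', 'c', 'b']
'c': index 2 in ['e', 'a', 'c', 'b'] -> ['c', 'e', 'a', 'b']
'a': index 2 in ['c', 'e', 'a', 'b'] -> ['a', 'c', 'e', 'b']
'a': index 0 in ['a', 'c', 'e', 'b'] -> ['a', 'c', 'e', 'b']


Output: [2, 2, 0, 1, 2, 0, 0, 3, 2, 2, 0]


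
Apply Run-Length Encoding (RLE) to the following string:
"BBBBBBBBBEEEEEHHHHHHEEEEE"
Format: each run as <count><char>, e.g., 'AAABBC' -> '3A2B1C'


Scanning runs left to right:
  i=0: run of 'B' x 9 -> '9B'
  i=9: run of 'E' x 5 -> '5E'
  i=14: run of 'H' x 6 -> '6H'
  i=20: run of 'E' x 5 -> '5E'

RLE = 9B5E6H5E


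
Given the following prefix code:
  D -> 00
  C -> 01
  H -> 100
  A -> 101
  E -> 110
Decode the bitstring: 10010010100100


Decoding step by step:
Bits 100 -> H
Bits 100 -> H
Bits 101 -> A
Bits 00 -> D
Bits 100 -> H


Decoded message: HHADH


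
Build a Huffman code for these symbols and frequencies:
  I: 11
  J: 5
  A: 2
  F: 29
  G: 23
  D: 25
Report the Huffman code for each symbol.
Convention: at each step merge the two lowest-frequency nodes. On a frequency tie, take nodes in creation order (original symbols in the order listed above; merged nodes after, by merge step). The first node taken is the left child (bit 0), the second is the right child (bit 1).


Huffman tree construction:
Step 1: Merge A(2) + J(5) = 7
Step 2: Merge (A+J)(7) + I(11) = 18
Step 3: Merge ((A+J)+I)(18) + G(23) = 41
Step 4: Merge D(25) + F(29) = 54
Step 5: Merge (((A+J)+I)+G)(41) + (D+F)(54) = 95
Read each symbol's code off the tree from the root (left child = 0, right child = 1).

Codes:
  I: 001 (length 3)
  J: 0001 (length 4)
  A: 0000 (length 4)
  F: 11 (length 2)
  G: 01 (length 2)
  D: 10 (length 2)
Average code length: 215/95 = 2.2632 bits/symbol


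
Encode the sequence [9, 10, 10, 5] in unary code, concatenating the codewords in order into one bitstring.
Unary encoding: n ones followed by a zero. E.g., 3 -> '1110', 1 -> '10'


Encode each number as n ones followed by a terminating 0:
  9 -> 1111111110 (10 bits)
  10 -> 11111111110 (11 bits)
  10 -> 11111111110 (11 bits)
  5 -> 111110 (6 bits)
Total length = 10 + 11 + 11 + 6 = 38 bits.

Unary([9, 10, 10, 5]) = 11111111101111111111011111111110111110 (38 bits)


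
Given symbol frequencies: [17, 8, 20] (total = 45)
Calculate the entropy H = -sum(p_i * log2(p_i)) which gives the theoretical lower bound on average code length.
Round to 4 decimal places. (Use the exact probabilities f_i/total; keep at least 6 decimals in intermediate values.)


Per-symbol terms -p_i * log2(p_i) with p_i = f_i/45:
  p = 17/45 = 0.377778: log2(p) = -1.404390, -p*log2(p) = 0.530547
  p = 8/45 = 0.177778: log2(p) = -2.491853, -p*log2(p) = 0.442996
  p = 20/45 = 0.444444: log2(p) = -1.169925, -p*log2(p) = 0.519967
H = 0.530547 + 0.442996 + 0.519967 = 1.493510

H = 1.4935 bits/symbol


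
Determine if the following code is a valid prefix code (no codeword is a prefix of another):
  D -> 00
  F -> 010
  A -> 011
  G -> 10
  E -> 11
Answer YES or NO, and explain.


Checking each pair (does one codeword prefix another?):
  D='00' vs F='010': no prefix
  D='00' vs A='011': no prefix
  D='00' vs G='10': no prefix
  D='00' vs E='11': no prefix
  F='010' vs D='00': no prefix
  F='010' vs A='011': no prefix
  F='010' vs G='10': no prefix
  F='010' vs E='11': no prefix
  A='011' vs D='00': no prefix
  A='011' vs F='010': no prefix
  A='011' vs G='10': no prefix
  A='011' vs E='11': no prefix
  G='10' vs D='00': no prefix
  G='10' vs F='010': no prefix
  G='10' vs A='011': no prefix
  G='10' vs E='11': no prefix
  E='11' vs D='00': no prefix
  E='11' vs F='010': no prefix
  E='11' vs A='011': no prefix
  E='11' vs G='10': no prefix
No violation found over all pairs.

YES -- this is a valid prefix code. No codeword is a prefix of any other codeword.


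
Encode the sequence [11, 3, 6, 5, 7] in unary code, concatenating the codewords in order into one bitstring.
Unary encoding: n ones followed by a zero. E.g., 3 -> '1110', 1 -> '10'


Encode each number as n ones followed by a terminating 0:
  11 -> 111111111110 (12 bits)
  3 -> 1110 (4 bits)
  6 -> 1111110 (7 bits)
  5 -> 111110 (6 bits)
  7 -> 11111110 (8 bits)
Total length = 12 + 4 + 7 + 6 + 8 = 37 bits.

Unary([11, 3, 6, 5, 7]) = 1111111111101110111111011111011111110 (37 bits)


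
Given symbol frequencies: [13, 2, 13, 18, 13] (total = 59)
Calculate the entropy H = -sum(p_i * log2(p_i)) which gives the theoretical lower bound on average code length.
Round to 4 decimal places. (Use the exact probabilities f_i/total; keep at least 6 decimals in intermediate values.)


Per-symbol terms -p_i * log2(p_i) with p_i = f_i/59:
  p = 13/59 = 0.220339: log2(p) = -2.182203, -p*log2(p) = 0.480824
  p = 2/59 = 0.033898: log2(p) = -4.882643, -p*log2(p) = 0.165513
  p = 13/59 = 0.220339: log2(p) = -2.182203, -p*log2(p) = 0.480824
  p = 18/59 = 0.305085: log2(p) = -1.712718, -p*log2(p) = 0.522524
  p = 13/59 = 0.220339: log2(p) = -2.182203, -p*log2(p) = 0.480824
H = 0.480824 + 0.165513 + 0.480824 + 0.522524 + 0.480824 = 2.130509

H = 2.1305 bits/symbol


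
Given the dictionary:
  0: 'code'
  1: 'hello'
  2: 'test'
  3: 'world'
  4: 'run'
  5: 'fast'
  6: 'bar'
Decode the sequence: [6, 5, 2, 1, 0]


Look up each index in the dictionary:
  6 -> 'bar'
  5 -> 'fast'
  2 -> 'test'
  1 -> 'hello'
  0 -> 'code'

Decoded: "bar fast test hello code"


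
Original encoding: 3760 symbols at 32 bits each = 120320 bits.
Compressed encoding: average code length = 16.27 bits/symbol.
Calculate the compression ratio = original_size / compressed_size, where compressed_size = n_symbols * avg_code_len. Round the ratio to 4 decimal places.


original_size = n_symbols * orig_bits = 3760 * 32 = 120320 bits
compressed_size = n_symbols * avg_code_len = 3760 * 16.27 = 61175.2 bits
ratio = original_size / compressed_size = 120320 / 61175.2 = 1.9668

Compression ratio = 1.9668


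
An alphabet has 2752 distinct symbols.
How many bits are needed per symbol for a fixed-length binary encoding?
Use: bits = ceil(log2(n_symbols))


log2(2752) = 11.4263
Bracket: 2^11 = 2048 < 2752 <= 2^12 = 4096
So ceil(log2(2752)) = 12

bits = ceil(log2(2752)) = ceil(11.4263) = 12 bits


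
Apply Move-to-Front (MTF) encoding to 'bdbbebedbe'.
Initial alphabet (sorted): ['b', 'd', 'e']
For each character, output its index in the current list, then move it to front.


MTF encoding:
'b': index 0 in ['b', 'd', 'e'] -> ['b', 'd', 'e']
'd': index 1 in ['b', 'd', 'e'] -> ['d', 'b', 'e']
'b': index 1 in ['d', 'b', 'e'] -> ['b', 'd', 'e']
'b': index 0 in ['b', 'd', 'e'] -> ['b', 'd', 'e']
'e': index 2 in ['b', 'd', 'e'] -> ['e', 'b', 'd']
'b': index 1 in ['e', 'b', 'd'] -> ['b', 'e', 'd']
'e': index 1 in ['b', 'e', 'd'] -> ['e', 'b', 'd']
'd': index 2 in ['e', 'b', 'd'] -> ['d', 'e', 'b']
'b': index 2 in ['d', 'e', 'b'] -> ['b', 'd', 'e']
'e': index 2 in ['b', 'd', 'e'] -> ['e', 'b', 'd']


Output: [0, 1, 1, 0, 2, 1, 1, 2, 2, 2]


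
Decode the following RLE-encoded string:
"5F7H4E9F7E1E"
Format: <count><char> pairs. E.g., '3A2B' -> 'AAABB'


Expanding each <count><char> pair:
  5F -> 'FFFFF'
  7H -> 'HHHHHHH'
  4E -> 'EEEE'
  9F -> 'FFFFFFFFF'
  7E -> 'EEEEEEE'
  1E -> 'E'

Decoded = FFFFFHHHHHHHEEEEFFFFFFFFFEEEEEEEE


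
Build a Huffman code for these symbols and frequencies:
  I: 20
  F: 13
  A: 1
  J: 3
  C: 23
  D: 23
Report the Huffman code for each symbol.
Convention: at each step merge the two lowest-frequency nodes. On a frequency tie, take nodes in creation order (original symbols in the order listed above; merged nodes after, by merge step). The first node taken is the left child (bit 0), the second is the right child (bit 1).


Huffman tree construction:
Step 1: Merge A(1) + J(3) = 4
Step 2: Merge (A+J)(4) + F(13) = 17
Step 3: Merge ((A+J)+F)(17) + I(20) = 37
Step 4: Merge C(23) + D(23) = 46
Step 5: Merge (((A+J)+F)+I)(37) + (C+D)(46) = 83
Read each symbol's code off the tree from the root (left child = 0, right child = 1).

Codes:
  I: 01 (length 2)
  F: 001 (length 3)
  A: 0000 (length 4)
  J: 0001 (length 4)
  C: 10 (length 2)
  D: 11 (length 2)
Average code length: 187/83 = 2.2530 bits/symbol


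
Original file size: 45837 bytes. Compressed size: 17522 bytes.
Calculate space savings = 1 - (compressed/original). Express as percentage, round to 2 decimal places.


ratio = compressed/original = 17522/45837 = 0.382268
savings = 1 - ratio = 1 - 0.382268 = 0.617732
as a percentage: 0.617732 * 100 = 61.77%

Space savings = 1 - 17522/45837 = 61.77%


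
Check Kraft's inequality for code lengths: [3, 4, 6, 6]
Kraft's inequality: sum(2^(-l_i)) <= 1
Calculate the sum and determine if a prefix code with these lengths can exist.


Sum = 2^(-3) + 2^(-4) + 2^(-6) + 2^(-6)
    = 0.125 + 0.0625 + 0.015625 + 0.015625
    = 14/64 = 0.21875
Since 0.21875 <= 1, Kraft's inequality IS satisfied.
A prefix code with these lengths CAN exist.

Kraft sum = 0.21875. Satisfied.


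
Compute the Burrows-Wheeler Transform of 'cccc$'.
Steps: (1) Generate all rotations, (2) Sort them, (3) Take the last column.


Rotations (sorted):
  0: $cccc -> last char: c
  1: c$ccc -> last char: c
  2: cc$cc -> last char: c
  3: ccc$c -> last char: c
  4: cccc$ -> last char: $


BWT = cccc$


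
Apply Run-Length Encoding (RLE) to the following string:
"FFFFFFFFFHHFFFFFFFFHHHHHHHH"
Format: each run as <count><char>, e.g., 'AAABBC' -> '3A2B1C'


Scanning runs left to right:
  i=0: run of 'F' x 9 -> '9F'
  i=9: run of 'H' x 2 -> '2H'
  i=11: run of 'F' x 8 -> '8F'
  i=19: run of 'H' x 8 -> '8H'

RLE = 9F2H8F8H


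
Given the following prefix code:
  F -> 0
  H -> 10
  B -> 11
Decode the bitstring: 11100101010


Decoding step by step:
Bits 11 -> B
Bits 10 -> H
Bits 0 -> F
Bits 10 -> H
Bits 10 -> H
Bits 10 -> H


Decoded message: BHFHHH


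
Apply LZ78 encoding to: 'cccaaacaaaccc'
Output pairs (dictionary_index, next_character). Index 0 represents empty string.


LZ78 encoding steps:
Dictionary: {0: ''}
Step 1: w='' (idx 0), next='c' -> output (0, 'c'), add 'c' as idx 1
Step 2: w='c' (idx 1), next='c' -> output (1, 'c'), add 'cc' as idx 2
Step 3: w='' (idx 0), next='a' -> output (0, 'a'), add 'a' as idx 3
Step 4: w='a' (idx 3), next='a' -> output (3, 'a'), add 'aa' as idx 4
Step 5: w='c' (idx 1), next='a' -> output (1, 'a'), add 'ca' as idx 5
Step 6: w='aa' (idx 4), next='c' -> output (4, 'c'), add 'aac' as idx 6
Step 7: w='cc' (idx 2), end of input -> output (2, '')


Encoded: [(0, 'c'), (1, 'c'), (0, 'a'), (3, 'a'), (1, 'a'), (4, 'c'), (2, '')]


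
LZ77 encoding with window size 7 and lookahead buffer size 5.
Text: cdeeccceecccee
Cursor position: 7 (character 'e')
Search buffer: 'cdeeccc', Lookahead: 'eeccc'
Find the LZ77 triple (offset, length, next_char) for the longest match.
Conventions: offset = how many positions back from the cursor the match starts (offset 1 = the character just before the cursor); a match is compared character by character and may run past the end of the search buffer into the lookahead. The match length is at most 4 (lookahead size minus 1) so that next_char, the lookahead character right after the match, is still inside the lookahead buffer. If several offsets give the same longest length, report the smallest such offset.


Try each offset into the search buffer:
  offset=1 (pos 6, char 'c'): match length 0
  offset=2 (pos 5, char 'c'): match length 0
  offset=3 (pos 4, char 'c'): match length 0
  offset=4 (pos 3, char 'e'): match length 1
  offset=5 (pos 2, char 'e'): match length 4
  offset=6 (pos 1, char 'd'): match length 0
  offset=7 (pos 0, char 'c'): match length 0
Longest match has length 4 at offset 5.
next_char = character at position 7 + 4 = 11 -> 'c'

Best match: offset=5, length=4 (matching 'eecc' starting at position 2)
LZ77 triple: (5, 4, 'c')


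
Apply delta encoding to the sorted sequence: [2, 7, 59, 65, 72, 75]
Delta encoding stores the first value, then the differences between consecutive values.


First value: 2
Deltas:
  7 - 2 = 5
  59 - 7 = 52
  65 - 59 = 6
  72 - 65 = 7
  75 - 72 = 3


Delta encoded: [2, 5, 52, 6, 7, 3]


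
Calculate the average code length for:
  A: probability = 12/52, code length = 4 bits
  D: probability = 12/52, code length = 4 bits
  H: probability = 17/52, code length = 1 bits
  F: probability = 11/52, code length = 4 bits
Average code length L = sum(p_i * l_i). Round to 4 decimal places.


Weighted contributions p_i * l_i:
  A: (12/52) * 4 = 48/52
  D: (12/52) * 4 = 48/52
  H: (17/52) * 1 = 17/52
  F: (11/52) * 4 = 44/52
Sum = (48 + 48 + 17 + 44)/52 = 157/52

L = 157/52 = 3.0192 bits/symbol


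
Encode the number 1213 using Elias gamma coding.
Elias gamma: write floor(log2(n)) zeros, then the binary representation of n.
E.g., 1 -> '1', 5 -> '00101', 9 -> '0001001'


num_bits = floor(log2(1213)) + 1 = 11
leading_zeros = num_bits - 1 = 10
binary(1213) = 10010111101

Elias gamma(1213) = '0000000000' + '10010111101' = 000000000010010111101 (21 bits)


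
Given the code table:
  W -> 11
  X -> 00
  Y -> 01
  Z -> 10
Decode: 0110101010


Decoding:
01 -> Y
10 -> Z
10 -> Z
10 -> Z
10 -> Z


Result: YZZZZ


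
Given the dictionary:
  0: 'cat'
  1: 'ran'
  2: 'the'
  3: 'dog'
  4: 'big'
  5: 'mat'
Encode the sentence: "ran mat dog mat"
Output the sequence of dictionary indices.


Look up each word in the dictionary:
  'ran' -> 1
  'mat' -> 5
  'dog' -> 3
  'mat' -> 5

Encoded: [1, 5, 3, 5]


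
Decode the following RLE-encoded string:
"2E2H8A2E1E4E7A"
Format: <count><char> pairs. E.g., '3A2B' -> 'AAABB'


Expanding each <count><char> pair:
  2E -> 'EE'
  2H -> 'HH'
  8A -> 'AAAAAAAA'
  2E -> 'EE'
  1E -> 'E'
  4E -> 'EEEE'
  7A -> 'AAAAAAA'

Decoded = EEHHAAAAAAAAEEEEEEEAAAAAAA


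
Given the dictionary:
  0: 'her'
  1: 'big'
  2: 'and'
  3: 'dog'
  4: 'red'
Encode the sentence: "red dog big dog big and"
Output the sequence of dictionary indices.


Look up each word in the dictionary:
  'red' -> 4
  'dog' -> 3
  'big' -> 1
  'dog' -> 3
  'big' -> 1
  'and' -> 2

Encoded: [4, 3, 1, 3, 1, 2]


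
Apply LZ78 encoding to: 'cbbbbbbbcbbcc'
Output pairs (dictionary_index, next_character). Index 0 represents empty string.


LZ78 encoding steps:
Dictionary: {0: ''}
Step 1: w='' (idx 0), next='c' -> output (0, 'c'), add 'c' as idx 1
Step 2: w='' (idx 0), next='b' -> output (0, 'b'), add 'b' as idx 2
Step 3: w='b' (idx 2), next='b' -> output (2, 'b'), add 'bb' as idx 3
Step 4: w='bb' (idx 3), next='b' -> output (3, 'b'), add 'bbb' as idx 4
Step 5: w='b' (idx 2), next='c' -> output (2, 'c'), add 'bc' as idx 5
Step 6: w='bb' (idx 3), next='c' -> output (3, 'c'), add 'bbc' as idx 6
Step 7: w='c' (idx 1), end of input -> output (1, '')


Encoded: [(0, 'c'), (0, 'b'), (2, 'b'), (3, 'b'), (2, 'c'), (3, 'c'), (1, '')]


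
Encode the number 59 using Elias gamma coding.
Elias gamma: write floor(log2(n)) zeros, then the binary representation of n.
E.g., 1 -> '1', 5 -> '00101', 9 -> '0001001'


num_bits = floor(log2(59)) + 1 = 6
leading_zeros = num_bits - 1 = 5
binary(59) = 111011

Elias gamma(59) = '00000' + '111011' = 00000111011 (11 bits)


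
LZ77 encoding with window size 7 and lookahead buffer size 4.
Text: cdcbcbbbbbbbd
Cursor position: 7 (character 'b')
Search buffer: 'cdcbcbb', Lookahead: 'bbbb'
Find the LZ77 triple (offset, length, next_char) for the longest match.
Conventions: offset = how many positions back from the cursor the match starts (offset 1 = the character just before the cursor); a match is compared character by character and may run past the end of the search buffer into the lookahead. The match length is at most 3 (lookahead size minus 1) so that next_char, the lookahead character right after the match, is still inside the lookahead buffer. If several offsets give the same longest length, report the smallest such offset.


Try each offset into the search buffer:
  offset=1 (pos 6, char 'b'): match length 3
  offset=2 (pos 5, char 'b'): match length 3
  offset=3 (pos 4, char 'c'): match length 0
  offset=4 (pos 3, char 'b'): match length 1
  offset=5 (pos 2, char 'c'): match length 0
  offset=6 (pos 1, char 'd'): match length 0
  offset=7 (pos 0, char 'c'): match length 0
Longest match has length 3, found at offsets 1, 2; take the smallest, offset 1.
next_char = character at position 7 + 3 = 10 -> 'b'

Best match: offset=1, length=3 (matching 'bbb' starting at position 6)
LZ77 triple: (1, 3, 'b')


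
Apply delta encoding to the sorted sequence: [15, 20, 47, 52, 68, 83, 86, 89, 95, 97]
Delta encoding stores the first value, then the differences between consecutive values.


First value: 15
Deltas:
  20 - 15 = 5
  47 - 20 = 27
  52 - 47 = 5
  68 - 52 = 16
  83 - 68 = 15
  86 - 83 = 3
  89 - 86 = 3
  95 - 89 = 6
  97 - 95 = 2


Delta encoded: [15, 5, 27, 5, 16, 15, 3, 3, 6, 2]


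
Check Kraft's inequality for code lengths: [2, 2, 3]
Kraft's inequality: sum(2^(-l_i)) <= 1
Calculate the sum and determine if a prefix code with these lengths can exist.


Sum = 2^(-2) + 2^(-2) + 2^(-3)
    = 0.25 + 0.25 + 0.125
    = 5/8 = 0.625
Since 0.625 <= 1, Kraft's inequality IS satisfied.
A prefix code with these lengths CAN exist.

Kraft sum = 0.625. Satisfied.


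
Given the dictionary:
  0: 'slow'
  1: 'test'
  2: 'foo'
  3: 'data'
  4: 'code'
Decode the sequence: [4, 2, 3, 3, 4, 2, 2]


Look up each index in the dictionary:
  4 -> 'code'
  2 -> 'foo'
  3 -> 'data'
  3 -> 'data'
  4 -> 'code'
  2 -> 'foo'
  2 -> 'foo'

Decoded: "code foo data data code foo foo"


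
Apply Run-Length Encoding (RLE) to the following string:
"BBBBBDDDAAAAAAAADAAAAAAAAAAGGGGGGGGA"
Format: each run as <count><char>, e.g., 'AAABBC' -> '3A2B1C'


Scanning runs left to right:
  i=0: run of 'B' x 5 -> '5B'
  i=5: run of 'D' x 3 -> '3D'
  i=8: run of 'A' x 8 -> '8A'
  i=16: run of 'D' x 1 -> '1D'
  i=17: run of 'A' x 10 -> '10A'
  i=27: run of 'G' x 8 -> '8G'
  i=35: run of 'A' x 1 -> '1A'

RLE = 5B3D8A1D10A8G1A


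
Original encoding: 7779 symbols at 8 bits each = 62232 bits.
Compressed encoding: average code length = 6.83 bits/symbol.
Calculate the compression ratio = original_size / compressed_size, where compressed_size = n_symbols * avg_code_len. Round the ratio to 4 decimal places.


original_size = n_symbols * orig_bits = 7779 * 8 = 62232 bits
compressed_size = n_symbols * avg_code_len = 7779 * 6.83 = 53130.57 bits
ratio = original_size / compressed_size = 62232 / 53130.57 = 1.1713

Compression ratio = 1.1713


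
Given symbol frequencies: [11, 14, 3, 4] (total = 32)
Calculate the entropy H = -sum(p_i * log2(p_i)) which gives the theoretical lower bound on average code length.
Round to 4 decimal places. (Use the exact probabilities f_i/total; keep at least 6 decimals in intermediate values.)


Per-symbol terms -p_i * log2(p_i) with p_i = f_i/32:
  p = 11/32 = 0.343750: log2(p) = -1.540568, -p*log2(p) = 0.529570
  p = 14/32 = 0.437500: log2(p) = -1.192645, -p*log2(p) = 0.521782
  p = 3/32 = 0.093750: log2(p) = -3.415037, -p*log2(p) = 0.320160
  p = 4/32 = 0.125000: log2(p) = -3.000000, -p*log2(p) = 0.375000
H = 0.529570 + 0.521782 + 0.320160 + 0.375000 = 1.746512

H = 1.7465 bits/symbol


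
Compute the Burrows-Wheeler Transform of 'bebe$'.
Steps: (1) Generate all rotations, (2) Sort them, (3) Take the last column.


Rotations (sorted):
  0: $bebe -> last char: e
  1: be$be -> last char: e
  2: bebe$ -> last char: $
  3: e$beb -> last char: b
  4: ebe$b -> last char: b


BWT = ee$bb


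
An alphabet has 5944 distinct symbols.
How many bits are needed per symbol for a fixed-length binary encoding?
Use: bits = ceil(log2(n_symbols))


log2(5944) = 12.5372
Bracket: 2^12 = 4096 < 5944 <= 2^13 = 8192
So ceil(log2(5944)) = 13

bits = ceil(log2(5944)) = ceil(12.5372) = 13 bits


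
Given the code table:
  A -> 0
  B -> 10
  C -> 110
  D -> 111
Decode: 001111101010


Decoding:
0 -> A
0 -> A
111 -> D
110 -> C
10 -> B
10 -> B


Result: AADCBB


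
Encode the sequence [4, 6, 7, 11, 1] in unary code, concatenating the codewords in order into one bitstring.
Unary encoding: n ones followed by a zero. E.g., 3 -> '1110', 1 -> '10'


Encode each number as n ones followed by a terminating 0:
  4 -> 11110 (5 bits)
  6 -> 1111110 (7 bits)
  7 -> 11111110 (8 bits)
  11 -> 111111111110 (12 bits)
  1 -> 10 (2 bits)
Total length = 5 + 7 + 8 + 12 + 2 = 34 bits.

Unary([4, 6, 7, 11, 1]) = 1111011111101111111011111111111010 (34 bits)


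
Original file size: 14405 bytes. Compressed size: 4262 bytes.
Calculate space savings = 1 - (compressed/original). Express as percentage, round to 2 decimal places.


ratio = compressed/original = 4262/14405 = 0.295869
savings = 1 - ratio = 1 - 0.295869 = 0.704131
as a percentage: 0.704131 * 100 = 70.41%

Space savings = 1 - 4262/14405 = 70.41%


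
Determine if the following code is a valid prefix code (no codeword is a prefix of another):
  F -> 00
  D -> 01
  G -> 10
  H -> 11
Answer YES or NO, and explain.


Checking each pair (does one codeword prefix another?):
  F='00' vs D='01': no prefix
  F='00' vs G='10': no prefix
  F='00' vs H='11': no prefix
  D='01' vs F='00': no prefix
  D='01' vs G='10': no prefix
  D='01' vs H='11': no prefix
  G='10' vs F='00': no prefix
  G='10' vs D='01': no prefix
  G='10' vs H='11': no prefix
  H='11' vs F='00': no prefix
  H='11' vs D='01': no prefix
  H='11' vs G='10': no prefix
No violation found over all pairs.

YES -- this is a valid prefix code. No codeword is a prefix of any other codeword.


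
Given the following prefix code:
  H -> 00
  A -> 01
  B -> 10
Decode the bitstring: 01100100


Decoding step by step:
Bits 01 -> A
Bits 10 -> B
Bits 01 -> A
Bits 00 -> H


Decoded message: ABAH


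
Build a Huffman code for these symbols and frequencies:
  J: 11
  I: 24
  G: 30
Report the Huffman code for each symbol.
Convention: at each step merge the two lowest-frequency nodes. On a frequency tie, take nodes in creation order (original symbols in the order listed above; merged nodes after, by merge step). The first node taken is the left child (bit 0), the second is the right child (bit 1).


Huffman tree construction:
Step 1: Merge J(11) + I(24) = 35
Step 2: Merge G(30) + (J+I)(35) = 65
Read each symbol's code off the tree from the root (left child = 0, right child = 1).

Codes:
  J: 10 (length 2)
  I: 11 (length 2)
  G: 0 (length 1)
Average code length: 100/65 = 1.5385 bits/symbol


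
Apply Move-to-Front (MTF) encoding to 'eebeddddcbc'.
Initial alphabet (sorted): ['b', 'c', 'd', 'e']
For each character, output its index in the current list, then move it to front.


MTF encoding:
'e': index 3 in ['b', 'c', 'd', 'e'] -> ['e', 'b', 'c', 'd']
'e': index 0 in ['e', 'b', 'c', 'd'] -> ['e', 'b', 'c', 'd']
'b': index 1 in ['e', 'b', 'c', 'd'] -> ['b', 'e', 'c', 'd']
'e': index 1 in ['b', 'e', 'c', 'd'] -> ['e', 'b', 'c', 'd']
'd': index 3 in ['e', 'b', 'c', 'd'] -> ['d', 'e', 'b', 'c']
'd': index 0 in ['d', 'e', 'b', 'c'] -> ['d', 'e', 'b', 'c']
'd': index 0 in ['d', 'e', 'b', 'c'] -> ['d', 'e', 'b', 'c']
'd': index 0 in ['d', 'e', 'b', 'c'] -> ['d', 'e', 'b', 'c']
'c': index 3 in ['d', 'e', 'b', 'c'] -> ['c', 'd', 'e', 'b']
'b': index 3 in ['c', 'd', 'e', 'b'] -> ['b', 'c', 'd', 'e']
'c': index 1 in ['b', 'c', 'd', 'e'] -> ['c', 'b', 'd', 'e']


Output: [3, 0, 1, 1, 3, 0, 0, 0, 3, 3, 1]


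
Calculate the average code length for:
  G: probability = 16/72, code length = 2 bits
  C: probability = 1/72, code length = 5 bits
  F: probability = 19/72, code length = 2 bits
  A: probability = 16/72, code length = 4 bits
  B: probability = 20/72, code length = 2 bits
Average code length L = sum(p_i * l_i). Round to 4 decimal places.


Weighted contributions p_i * l_i:
  G: (16/72) * 2 = 32/72
  C: (1/72) * 5 = 5/72
  F: (19/72) * 2 = 38/72
  A: (16/72) * 4 = 64/72
  B: (20/72) * 2 = 40/72
Sum = (32 + 5 + 38 + 64 + 40)/72 = 179/72

L = 179/72 = 2.4861 bits/symbol


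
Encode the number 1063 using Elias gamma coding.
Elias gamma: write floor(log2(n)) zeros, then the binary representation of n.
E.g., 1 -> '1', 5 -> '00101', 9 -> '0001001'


num_bits = floor(log2(1063)) + 1 = 11
leading_zeros = num_bits - 1 = 10
binary(1063) = 10000100111

Elias gamma(1063) = '0000000000' + '10000100111' = 000000000010000100111 (21 bits)
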